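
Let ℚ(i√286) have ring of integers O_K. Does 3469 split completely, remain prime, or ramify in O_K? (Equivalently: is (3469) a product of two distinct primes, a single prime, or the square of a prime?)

Since -286 ≢ 1 mod 4, the ring of integers is ℤ[√-286] with discriminant 4·(-286) = -1144.
disc(K) = -1144 is not divisible by 3469; 3469 is unramified.
Legendre symbol by Euler's criterion: (-286/3469) ≡ (-286)^1734 ≡ 1 (mod 3469), i.e. (-286/3469) = 1.
d is a quadratic residue mod p, hence 3469 splits in O_K.

split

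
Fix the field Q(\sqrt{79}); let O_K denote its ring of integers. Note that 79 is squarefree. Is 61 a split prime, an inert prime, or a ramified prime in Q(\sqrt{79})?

79 mod 4 = 3, hence disc K = 4·79 = 316 and O_K = ℤ[√79].
Since gcd(61, 316) = 1 the prime 61 does not ramify.
Compute (79/61) via Euler: 18^((61-1)/2) mod 61 = 60, so (79/61) = -1.
Legendre symbol -1 ⇒ 61 is inert.

inert — (61) stays prime in O_K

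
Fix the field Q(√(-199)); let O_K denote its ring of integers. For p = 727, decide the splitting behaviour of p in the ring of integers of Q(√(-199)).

Since -199 ≡ 1 mod 4, the ring of integers is ℤ[(1+√-199)/2] with discriminant -199.
disc(K) = -199 is not divisible by 727; 727 is unramified.
Euler's criterion: (-199)^363 mod 727 = 1. Thus (-199|727) = 1.
d is a quadratic residue mod p, hence 727 splits in O_K.

727 splits in O_K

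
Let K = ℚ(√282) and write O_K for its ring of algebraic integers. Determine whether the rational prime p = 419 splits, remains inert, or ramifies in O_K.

282 mod 4 = 2, hence disc K = 4·282 = 1128 and O_K = ℤ[√282].
disc(K) = 1128 is not divisible by 419; 419 is unramified.
Compute (282/419) via Euler: 282^((419-1)/2) mod 419 = 418, so (282/419) = -1.
d is a non-residue mod p, hence 419 remains inert in O_K.

remains prime (inert)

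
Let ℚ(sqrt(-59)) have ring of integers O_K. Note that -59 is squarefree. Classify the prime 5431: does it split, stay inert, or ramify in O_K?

5431 splits in O_K

d = -59 ≡ 1 (mod 4), so O_K = ℤ[(1+√-59)/2] and disc(K) = d = -59.
5431 ∤ -59, so 5431 is unramified.
Compute (-59/5431) via Euler: 5372^((5431-1)/2) mod 5431 = 1, so (-59/5431) = 1.
d is a quadratic residue mod p, hence 5431 splits in O_K.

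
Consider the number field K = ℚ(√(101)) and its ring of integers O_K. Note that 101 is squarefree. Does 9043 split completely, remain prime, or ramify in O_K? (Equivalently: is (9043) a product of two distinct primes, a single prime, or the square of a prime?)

split — (9043) = 𝔭₁𝔭₂ with 𝔭₁ ≠ 𝔭₂

101 mod 4 = 1, hence disc K = 101 and O_K = ℤ[(1+√101)/2].
Since gcd(9043, 101) = 1 the prime 9043 does not ramify.
(101/9043) = 101^4521 mod 9043 = 1, giving Legendre symbol 1.
Legendre symbol 1 ⇒ 9043 is split.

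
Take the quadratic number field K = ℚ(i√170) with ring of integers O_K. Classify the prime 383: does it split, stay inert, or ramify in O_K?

383 splits in O_K

-170 mod 4 = 2, hence disc K = 4·(-170) = -680 and O_K = ℤ[√-170].
Since gcd(383, -680) = 1 the prime 383 does not ramify.
(-170/383) = 213^191 mod 383 = 1, giving Legendre symbol 1.
d is a quadratic residue mod p, hence 383 splits in O_K.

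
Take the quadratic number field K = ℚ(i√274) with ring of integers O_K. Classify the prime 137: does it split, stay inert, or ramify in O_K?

137 is ramified

d = -274 ≡ 2 (mod 4), so O_K = ℤ[√-274] and disc(K) = 4d = -1096.
Ramification test: 137 | -1096. The prime 137 ramifies in K.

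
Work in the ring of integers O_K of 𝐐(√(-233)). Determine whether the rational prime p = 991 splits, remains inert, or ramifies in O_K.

Since -233 ≢ 1 mod 4, the ring of integers is ℤ[√-233] with discriminant 4·(-233) = -932.
disc(K) = -932 is not divisible by 991; 991 is unramified.
Compute (-233/991) via Euler: 758^((991-1)/2) mod 991 = 1, so (-233/991) = 1.
(-233/991) = 1, so 991 splits.

split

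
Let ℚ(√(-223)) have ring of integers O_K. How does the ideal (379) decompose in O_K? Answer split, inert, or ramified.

d = -223 ≡ 1 (mod 4), so O_K = ℤ[(1+√-223)/2] and disc(K) = d = -223.
disc(K) = -223 is not divisible by 379; 379 is unramified.
Legendre symbol by Euler's criterion: (-223/379) ≡ (-223)^189 ≡ 1 (mod 379), i.e. (-223/379) = 1.
Legendre symbol 1 ⇒ 379 is split.

p splits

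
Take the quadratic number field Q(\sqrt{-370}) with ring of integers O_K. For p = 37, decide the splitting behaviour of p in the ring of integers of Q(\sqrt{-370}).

Since -370 ≢ 1 mod 4, the ring of integers is ℤ[√-370] with discriminant 4·(-370) = -1480.
Ramification test: 37 | -1480. The prime 37 ramifies in K.

p ramifies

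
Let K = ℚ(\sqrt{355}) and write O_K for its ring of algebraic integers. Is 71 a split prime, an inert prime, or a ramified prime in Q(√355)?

355 mod 4 = 3, hence disc K = 4·355 = 1420 and O_K = ℤ[√355].
disc(K) = 1420 = 71·20, so p = 71 is ramified.

ramified — (71) = 𝔭²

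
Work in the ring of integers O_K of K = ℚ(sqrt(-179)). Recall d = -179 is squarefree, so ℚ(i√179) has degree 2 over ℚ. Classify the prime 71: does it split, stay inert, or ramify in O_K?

p is inert

d = -179 ≡ 1 (mod 4), so O_K = ℤ[(1+√-179)/2] and disc(K) = d = -179.
disc(K) = -179 is not divisible by 71; 71 is unramified.
Compute (-179/71) via Euler: 34^((71-1)/2) mod 71 = 70, so (-179/71) = -1.
(-179/71) = -1, so 71 is inert.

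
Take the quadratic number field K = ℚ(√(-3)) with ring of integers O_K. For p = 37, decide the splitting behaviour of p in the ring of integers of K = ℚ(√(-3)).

split — (37) = 𝔭₁𝔭₂ with 𝔭₁ ≠ 𝔭₂

-3 mod 4 = 1, hence disc K = -3 and O_K = ℤ[(1+√-3)/2].
disc(K) = -3 is not divisible by 37; 37 is unramified.
Euler's criterion: (-3)^18 mod 37 = 1. Thus (-3|37) = 1.
(-3/37) = 1, so 37 splits.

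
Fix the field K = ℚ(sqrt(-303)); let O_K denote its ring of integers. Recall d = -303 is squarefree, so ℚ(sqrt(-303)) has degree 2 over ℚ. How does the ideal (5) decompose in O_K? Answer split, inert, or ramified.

d = -303 ≡ 1 (mod 4), so O_K = ℤ[(1+√-303)/2] and disc(K) = d = -303.
disc(K) = -303 is not divisible by 5; 5 is unramified.
Compute (-303/5) via Euler: 2^((5-1)/2) mod 5 = 4, so (-303/5) = -1.
d is a non-residue mod p, hence 5 remains inert in O_K.

p is inert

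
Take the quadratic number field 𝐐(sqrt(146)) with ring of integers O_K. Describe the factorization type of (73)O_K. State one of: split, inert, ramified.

73 is ramified

146 mod 4 = 2, hence disc K = 4·146 = 584 and O_K = ℤ[√146].
disc(K) = 584 = 73·8, so p = 73 is ramified.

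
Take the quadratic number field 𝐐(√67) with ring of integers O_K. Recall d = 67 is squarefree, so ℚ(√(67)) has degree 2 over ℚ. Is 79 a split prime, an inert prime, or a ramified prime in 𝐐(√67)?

79 splits in O_K

67 mod 4 = 3, hence disc K = 4·67 = 268 and O_K = ℤ[√67].
79 ∤ 268, so 79 is unramified.
Compute (67/79) via Euler: 67^((79-1)/2) mod 79 = 1, so (67/79) = 1.
Legendre symbol 1 ⇒ 79 is split.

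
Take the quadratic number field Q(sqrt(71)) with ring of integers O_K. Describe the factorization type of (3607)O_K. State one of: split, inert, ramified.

3607 remains inert

Since 71 ≢ 1 mod 4, the ring of integers is ℤ[√71] with discriminant 4·71 = 284.
disc(K) = 284 is not divisible by 3607; 3607 is unramified.
Euler's criterion: 71^1803 mod 3607 = 3606. Thus (71|3607) = -1.
Legendre symbol -1 ⇒ 3607 is inert.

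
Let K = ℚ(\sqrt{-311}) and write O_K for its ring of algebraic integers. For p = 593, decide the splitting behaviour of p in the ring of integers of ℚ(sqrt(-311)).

-311 mod 4 = 1, hence disc K = -311 and O_K = ℤ[(1+√-311)/2].
593 ∤ -311, so 593 is unramified.
(-311/593) = 282^296 mod 593 = 1, giving Legendre symbol 1.
Legendre symbol 1 ⇒ 593 is split.

splits completely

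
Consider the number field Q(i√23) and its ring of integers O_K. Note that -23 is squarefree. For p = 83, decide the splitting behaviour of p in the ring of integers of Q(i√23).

p is inert

d = -23 ≡ 1 (mod 4), so O_K = ℤ[(1+√-23)/2] and disc(K) = d = -23.
disc(K) = -23 is not divisible by 83; 83 is unramified.
Legendre symbol by Euler's criterion: (-23/83) ≡ (-23)^41 ≡ 82 (mod 83), i.e. (-23/83) = -1.
(-23/83) = -1, so 83 is inert.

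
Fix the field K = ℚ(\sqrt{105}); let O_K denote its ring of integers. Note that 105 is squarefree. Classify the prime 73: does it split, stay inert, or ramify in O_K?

split — (73) = 𝔭₁𝔭₂ with 𝔭₁ ≠ 𝔭₂

105 mod 4 = 1, hence disc K = 105 and O_K = ℤ[(1+√105)/2].
Since gcd(73, 105) = 1 the prime 73 does not ramify.
Compute (105/73) via Euler: 32^((73-1)/2) mod 73 = 1, so (105/73) = 1.
(105/73) = 1, so 73 splits.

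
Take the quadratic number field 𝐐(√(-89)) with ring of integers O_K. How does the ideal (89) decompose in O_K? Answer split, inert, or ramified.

d = -89 ≡ 3 (mod 4), so O_K = ℤ[√-89] and disc(K) = 4d = -356.
89 divides disc(K) = -356, so 89 ramifies.

ramified — (89) = 𝔭²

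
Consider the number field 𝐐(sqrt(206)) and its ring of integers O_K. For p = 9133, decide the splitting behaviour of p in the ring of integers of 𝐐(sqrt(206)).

9133 splits in O_K

d = 206 ≡ 2 (mod 4), so O_K = ℤ[√206] and disc(K) = 4d = 824.
disc(K) = 824 is not divisible by 9133; 9133 is unramified.
Legendre symbol by Euler's criterion: (206/9133) ≡ 206^4566 ≡ 1 (mod 9133), i.e. (206/9133) = 1.
Legendre symbol 1 ⇒ 9133 is split.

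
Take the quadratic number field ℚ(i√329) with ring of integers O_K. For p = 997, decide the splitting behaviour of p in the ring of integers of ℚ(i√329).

Since -329 ≢ 1 mod 4, the ring of integers is ℤ[√-329] with discriminant 4·(-329) = -1316.
Since gcd(997, -1316) = 1 the prime 997 does not ramify.
(-329/997) = 668^498 mod 997 = 1, giving Legendre symbol 1.
Legendre symbol 1 ⇒ 997 is split.

997 splits in O_K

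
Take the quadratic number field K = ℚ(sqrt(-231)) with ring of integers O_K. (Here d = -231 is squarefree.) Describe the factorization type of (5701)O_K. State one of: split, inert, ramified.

-231 mod 4 = 1, hence disc K = -231 and O_K = ℤ[(1+√-231)/2].
disc(K) = -231 is not divisible by 5701; 5701 is unramified.
Compute (-231/5701) via Euler: 5470^((5701-1)/2) mod 5701 = 5700, so (-231/5701) = -1.
d is a non-residue mod p, hence 5701 remains inert in O_K.

inert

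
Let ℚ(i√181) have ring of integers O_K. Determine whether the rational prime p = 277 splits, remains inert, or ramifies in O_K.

-181 mod 4 = 3, hence disc K = 4·(-181) = -724 and O_K = ℤ[√-181].
disc(K) = -724 is not divisible by 277; 277 is unramified.
(-181/277) = 96^138 mod 277 = 276, giving Legendre symbol -1.
d is a non-residue mod p, hence 277 remains inert in O_K.

inert — (277) stays prime in O_K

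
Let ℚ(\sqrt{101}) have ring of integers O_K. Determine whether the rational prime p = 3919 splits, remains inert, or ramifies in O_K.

Since 101 ≡ 1 mod 4, the ring of integers is ℤ[(1+√101)/2] with discriminant 101.
disc(K) = 101 is not divisible by 3919; 3919 is unramified.
(101/3919) = 101^1959 mod 3919 = 1, giving Legendre symbol 1.
d is a quadratic residue mod p, hence 3919 splits in O_K.

p splits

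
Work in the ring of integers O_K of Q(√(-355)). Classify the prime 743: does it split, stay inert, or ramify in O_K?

split — (743) = 𝔭₁𝔭₂ with 𝔭₁ ≠ 𝔭₂

-355 mod 4 = 1, hence disc K = -355 and O_K = ℤ[(1+√-355)/2].
743 ∤ -355, so 743 is unramified.
(-355/743) = 388^371 mod 743 = 1, giving Legendre symbol 1.
Legendre symbol 1 ⇒ 743 is split.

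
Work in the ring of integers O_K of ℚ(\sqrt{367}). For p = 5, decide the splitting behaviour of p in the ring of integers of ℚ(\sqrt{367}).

367 mod 4 = 3, hence disc K = 4·367 = 1468 and O_K = ℤ[√367].
5 ∤ 1468, so 5 is unramified.
(367/5) = 2^2 mod 5 = 4, giving Legendre symbol -1.
d is a non-residue mod p, hence 5 remains inert in O_K.

p is inert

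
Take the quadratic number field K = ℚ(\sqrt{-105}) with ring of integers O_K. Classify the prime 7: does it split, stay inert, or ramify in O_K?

7 is ramified

d = -105 ≡ 3 (mod 4), so O_K = ℤ[√-105] and disc(K) = 4d = -420.
7 divides disc(K) = -420, so 7 ramifies.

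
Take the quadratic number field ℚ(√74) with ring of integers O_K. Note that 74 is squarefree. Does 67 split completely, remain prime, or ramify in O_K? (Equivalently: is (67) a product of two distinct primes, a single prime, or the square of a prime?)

p is inert

Since 74 ≢ 1 mod 4, the ring of integers is ℤ[√74] with discriminant 4·74 = 296.
disc(K) = 296 is not divisible by 67; 67 is unramified.
(74/67) = 7^33 mod 67 = 66, giving Legendre symbol -1.
Legendre symbol -1 ⇒ 67 is inert.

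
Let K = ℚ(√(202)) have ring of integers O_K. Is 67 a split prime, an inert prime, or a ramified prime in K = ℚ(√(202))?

split — (67) = 𝔭₁𝔭₂ with 𝔭₁ ≠ 𝔭₂

202 mod 4 = 2, hence disc K = 4·202 = 808 and O_K = ℤ[√202].
Since gcd(67, 808) = 1 the prime 67 does not ramify.
(202/67) = 1^33 mod 67 = 1, giving Legendre symbol 1.
Legendre symbol 1 ⇒ 67 is split.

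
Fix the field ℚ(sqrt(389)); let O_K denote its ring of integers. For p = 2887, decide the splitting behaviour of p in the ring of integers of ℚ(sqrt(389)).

389 mod 4 = 1, hence disc K = 389 and O_K = ℤ[(1+√389)/2].
disc(K) = 389 is not divisible by 2887; 2887 is unramified.
Compute (389/2887) via Euler: 389^((2887-1)/2) mod 2887 = 1, so (389/2887) = 1.
(389/2887) = 1, so 2887 splits.

split — (2887) = 𝔭₁𝔭₂ with 𝔭₁ ≠ 𝔭₂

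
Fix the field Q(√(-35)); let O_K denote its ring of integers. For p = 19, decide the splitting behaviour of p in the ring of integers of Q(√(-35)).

inert — (19) stays prime in O_K

d = -35 ≡ 1 (mod 4), so O_K = ℤ[(1+√-35)/2] and disc(K) = d = -35.
disc(K) = -35 is not divisible by 19; 19 is unramified.
(-35/19) = 3^9 mod 19 = 18, giving Legendre symbol -1.
d is a non-residue mod p, hence 19 remains inert in O_K.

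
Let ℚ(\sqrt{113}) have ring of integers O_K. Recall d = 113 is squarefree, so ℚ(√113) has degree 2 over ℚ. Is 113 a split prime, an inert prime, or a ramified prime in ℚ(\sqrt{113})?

ramified

d = 113 ≡ 1 (mod 4), so O_K = ℤ[(1+√113)/2] and disc(K) = d = 113.
Ramification test: 113 | 113. The prime 113 ramifies in K.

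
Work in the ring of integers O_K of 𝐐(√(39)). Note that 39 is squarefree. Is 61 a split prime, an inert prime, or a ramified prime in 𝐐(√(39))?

d = 39 ≡ 3 (mod 4), so O_K = ℤ[√39] and disc(K) = 4d = 156.
61 ∤ 156, so 61 is unramified.
Euler's criterion: 39^30 mod 61 = 1. Thus (39|61) = 1.
d is a quadratic residue mod p, hence 61 splits in O_K.

split — (61) = 𝔭₁𝔭₂ with 𝔭₁ ≠ 𝔭₂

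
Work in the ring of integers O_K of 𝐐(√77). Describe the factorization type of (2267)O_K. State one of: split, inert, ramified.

p is inert

77 mod 4 = 1, hence disc K = 77 and O_K = ℤ[(1+√77)/2].
disc(K) = 77 is not divisible by 2267; 2267 is unramified.
Legendre symbol by Euler's criterion: (77/2267) ≡ 77^1133 ≡ 2266 (mod 2267), i.e. (77/2267) = -1.
d is a non-residue mod p, hence 2267 remains inert in O_K.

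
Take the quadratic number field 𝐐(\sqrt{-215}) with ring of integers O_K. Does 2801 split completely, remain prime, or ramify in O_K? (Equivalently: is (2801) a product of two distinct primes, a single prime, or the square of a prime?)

Since -215 ≡ 1 mod 4, the ring of integers is ℤ[(1+√-215)/2] with discriminant -215.
disc(K) = -215 is not divisible by 2801; 2801 is unramified.
(-215/2801) = 2586^1400 mod 2801 = 1, giving Legendre symbol 1.
Legendre symbol 1 ⇒ 2801 is split.

p splits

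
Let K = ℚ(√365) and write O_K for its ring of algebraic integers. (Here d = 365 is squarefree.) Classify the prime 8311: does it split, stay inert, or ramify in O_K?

365 mod 4 = 1, hence disc K = 365 and O_K = ℤ[(1+√365)/2].
8311 ∤ 365, so 8311 is unramified.
Euler's criterion: 365^4155 mod 8311 = 8310. Thus (365|8311) = -1.
d is a non-residue mod p, hence 8311 remains inert in O_K.

p is inert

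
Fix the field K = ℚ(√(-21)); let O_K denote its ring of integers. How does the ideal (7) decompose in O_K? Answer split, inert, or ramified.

7 is ramified

Since -21 ≢ 1 mod 4, the ring of integers is ℤ[√-21] with discriminant 4·(-21) = -84.
Ramification test: 7 | -84. The prime 7 ramifies in K.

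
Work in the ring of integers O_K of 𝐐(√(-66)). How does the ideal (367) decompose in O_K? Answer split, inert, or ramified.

d = -66 ≡ 2 (mod 4), so O_K = ℤ[√-66] and disc(K) = 4d = -264.
367 ∤ -264, so 367 is unramified.
Legendre symbol by Euler's criterion: (-66/367) ≡ (-66)^183 ≡ 366 (mod 367), i.e. (-66/367) = -1.
Legendre symbol -1 ⇒ 367 is inert.

remains prime (inert)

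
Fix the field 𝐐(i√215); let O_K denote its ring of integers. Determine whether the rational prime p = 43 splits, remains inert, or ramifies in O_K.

d = -215 ≡ 1 (mod 4), so O_K = ℤ[(1+√-215)/2] and disc(K) = d = -215.
Ramification test: 43 | -215. The prime 43 ramifies in K.

p ramifies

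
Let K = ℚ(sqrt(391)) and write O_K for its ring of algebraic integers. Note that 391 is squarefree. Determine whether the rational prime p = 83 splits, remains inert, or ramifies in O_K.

split — (83) = 𝔭₁𝔭₂ with 𝔭₁ ≠ 𝔭₂

d = 391 ≡ 3 (mod 4), so O_K = ℤ[√391] and disc(K) = 4d = 1564.
83 ∤ 1564, so 83 is unramified.
Compute (391/83) via Euler: 59^((83-1)/2) mod 83 = 1, so (391/83) = 1.
d is a quadratic residue mod p, hence 83 splits in O_K.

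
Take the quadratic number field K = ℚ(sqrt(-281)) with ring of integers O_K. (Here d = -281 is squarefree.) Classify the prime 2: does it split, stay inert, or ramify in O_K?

-281 mod 4 = 3, hence disc K = 4·(-281) = -1124 and O_K = ℤ[√-281].
Ramification test: 2 | -1124. The prime 2 ramifies in K.

ramified — (2) = 𝔭²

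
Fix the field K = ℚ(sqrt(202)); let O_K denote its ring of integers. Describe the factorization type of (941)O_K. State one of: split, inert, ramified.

split

d = 202 ≡ 2 (mod 4), so O_K = ℤ[√202] and disc(K) = 4d = 808.
disc(K) = 808 is not divisible by 941; 941 is unramified.
(202/941) = 202^470 mod 941 = 1, giving Legendre symbol 1.
(202/941) = 1, so 941 splits.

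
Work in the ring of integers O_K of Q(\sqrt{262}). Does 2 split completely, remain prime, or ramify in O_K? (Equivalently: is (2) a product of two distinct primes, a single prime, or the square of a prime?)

p ramifies

Since 262 ≢ 1 mod 4, the ring of integers is ℤ[√262] with discriminant 4·262 = 1048.
disc(K) = 1048 = 2·524, so p = 2 is ramified.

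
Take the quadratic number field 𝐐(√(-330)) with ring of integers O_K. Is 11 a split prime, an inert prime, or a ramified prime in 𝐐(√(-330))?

d = -330 ≡ 2 (mod 4), so O_K = ℤ[√-330] and disc(K) = 4d = -1320.
Ramification test: 11 | -1320. The prime 11 ramifies in K.

p ramifies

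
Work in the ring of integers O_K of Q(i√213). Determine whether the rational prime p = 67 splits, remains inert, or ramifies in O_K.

p splits

Since -213 ≢ 1 mod 4, the ring of integers is ℤ[√-213] with discriminant 4·(-213) = -852.
Since gcd(67, -852) = 1 the prime 67 does not ramify.
Legendre symbol by Euler's criterion: (-213/67) ≡ (-213)^33 ≡ 1 (mod 67), i.e. (-213/67) = 1.
Legendre symbol 1 ⇒ 67 is split.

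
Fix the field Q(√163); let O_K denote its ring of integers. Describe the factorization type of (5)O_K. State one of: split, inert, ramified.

Since 163 ≢ 1 mod 4, the ring of integers is ℤ[√163] with discriminant 4·163 = 652.
Since gcd(5, 652) = 1 the prime 5 does not ramify.
Compute (163/5) via Euler: 3^((5-1)/2) mod 5 = 4, so (163/5) = -1.
d is a non-residue mod p, hence 5 remains inert in O_K.

inert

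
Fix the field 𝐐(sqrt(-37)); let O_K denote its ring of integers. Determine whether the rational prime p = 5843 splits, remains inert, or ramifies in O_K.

Since -37 ≢ 1 mod 4, the ring of integers is ℤ[√-37] with discriminant 4·(-37) = -148.
Since gcd(5843, -148) = 1 the prime 5843 does not ramify.
(-37/5843) = 5806^2921 mod 5843 = 5842, giving Legendre symbol -1.
(-37/5843) = -1, so 5843 is inert.

5843 remains inert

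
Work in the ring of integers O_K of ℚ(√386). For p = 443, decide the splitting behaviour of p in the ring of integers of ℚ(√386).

443 splits in O_K

d = 386 ≡ 2 (mod 4), so O_K = ℤ[√386] and disc(K) = 4d = 1544.
Since gcd(443, 1544) = 1 the prime 443 does not ramify.
Compute (386/443) via Euler: 386^((443-1)/2) mod 443 = 1, so (386/443) = 1.
d is a quadratic residue mod p, hence 443 splits in O_K.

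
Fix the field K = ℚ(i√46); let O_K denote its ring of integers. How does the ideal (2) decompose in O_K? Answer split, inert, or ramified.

-46 mod 4 = 2, hence disc K = 4·(-46) = -184 and O_K = ℤ[√-46].
Ramification test: 2 | -184. The prime 2 ramifies in K.

ramified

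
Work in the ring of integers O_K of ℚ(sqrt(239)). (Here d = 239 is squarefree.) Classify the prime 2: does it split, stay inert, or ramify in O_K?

p ramifies

d = 239 ≡ 3 (mod 4), so O_K = ℤ[√239] and disc(K) = 4d = 956.
Ramification test: 2 | 956. The prime 2 ramifies in K.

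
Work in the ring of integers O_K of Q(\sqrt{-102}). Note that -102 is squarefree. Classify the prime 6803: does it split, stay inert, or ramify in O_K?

inert — (6803) stays prime in O_K

-102 mod 4 = 2, hence disc K = 4·(-102) = -408 and O_K = ℤ[√-102].
disc(K) = -408 is not divisible by 6803; 6803 is unramified.
Euler's criterion: (-102)^3401 mod 6803 = 6802. Thus (-102|6803) = -1.
(-102/6803) = -1, so 6803 is inert.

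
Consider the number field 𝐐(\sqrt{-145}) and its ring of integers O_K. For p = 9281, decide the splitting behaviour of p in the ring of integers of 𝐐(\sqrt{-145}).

splits completely

Since -145 ≢ 1 mod 4, the ring of integers is ℤ[√-145] with discriminant 4·(-145) = -580.
disc(K) = -580 is not divisible by 9281; 9281 is unramified.
(-145/9281) = 9136^4640 mod 9281 = 1, giving Legendre symbol 1.
Legendre symbol 1 ⇒ 9281 is split.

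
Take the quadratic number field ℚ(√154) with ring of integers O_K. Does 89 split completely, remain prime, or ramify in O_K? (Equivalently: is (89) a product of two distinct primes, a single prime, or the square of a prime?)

inert — (89) stays prime in O_K

Since 154 ≢ 1 mod 4, the ring of integers is ℤ[√154] with discriminant 4·154 = 616.
disc(K) = 616 is not divisible by 89; 89 is unramified.
Euler's criterion: 154^44 mod 89 = 88. Thus (154|89) = -1.
(154/89) = -1, so 89 is inert.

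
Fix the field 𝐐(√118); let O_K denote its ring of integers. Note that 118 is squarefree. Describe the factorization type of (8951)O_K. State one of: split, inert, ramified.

d = 118 ≡ 2 (mod 4), so O_K = ℤ[√118] and disc(K) = 4d = 472.
Since gcd(8951, 472) = 1 the prime 8951 does not ramify.
Legendre symbol by Euler's criterion: (118/8951) ≡ 118^4475 ≡ 1 (mod 8951), i.e. (118/8951) = 1.
Legendre symbol 1 ⇒ 8951 is split.

split — (8951) = 𝔭₁𝔭₂ with 𝔭₁ ≠ 𝔭₂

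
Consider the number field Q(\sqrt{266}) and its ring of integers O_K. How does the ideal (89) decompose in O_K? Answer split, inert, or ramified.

splits completely

d = 266 ≡ 2 (mod 4), so O_K = ℤ[√266] and disc(K) = 4d = 1064.
Since gcd(89, 1064) = 1 the prime 89 does not ramify.
Compute (266/89) via Euler: 88^((89-1)/2) mod 89 = 1, so (266/89) = 1.
(266/89) = 1, so 89 splits.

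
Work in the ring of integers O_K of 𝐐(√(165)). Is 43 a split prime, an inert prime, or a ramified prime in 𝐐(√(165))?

p splits

165 mod 4 = 1, hence disc K = 165 and O_K = ℤ[(1+√165)/2].
Since gcd(43, 165) = 1 the prime 43 does not ramify.
Legendre symbol by Euler's criterion: (165/43) ≡ 165^21 ≡ 1 (mod 43), i.e. (165/43) = 1.
Legendre symbol 1 ⇒ 43 is split.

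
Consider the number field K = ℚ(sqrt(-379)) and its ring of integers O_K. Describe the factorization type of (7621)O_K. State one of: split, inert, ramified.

-379 mod 4 = 1, hence disc K = -379 and O_K = ℤ[(1+√-379)/2].
7621 ∤ -379, so 7621 is unramified.
Compute (-379/7621) via Euler: 7242^((7621-1)/2) mod 7621 = 1, so (-379/7621) = 1.
(-379/7621) = 1, so 7621 splits.

split — (7621) = 𝔭₁𝔭₂ with 𝔭₁ ≠ 𝔭₂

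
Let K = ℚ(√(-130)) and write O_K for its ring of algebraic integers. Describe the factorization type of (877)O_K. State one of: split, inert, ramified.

Since -130 ≢ 1 mod 4, the ring of integers is ℤ[√-130] with discriminant 4·(-130) = -520.
877 ∤ -520, so 877 is unramified.
(-130/877) = 747^438 mod 877 = 876, giving Legendre symbol -1.
Legendre symbol -1 ⇒ 877 is inert.

877 remains inert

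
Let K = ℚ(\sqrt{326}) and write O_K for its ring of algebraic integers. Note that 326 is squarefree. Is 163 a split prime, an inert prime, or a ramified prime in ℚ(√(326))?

326 mod 4 = 2, hence disc K = 4·326 = 1304 and O_K = ℤ[√326].
163 divides disc(K) = 1304, so 163 ramifies.

p ramifies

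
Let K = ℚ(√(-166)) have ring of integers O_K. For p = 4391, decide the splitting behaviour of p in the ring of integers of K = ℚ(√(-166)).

Since -166 ≢ 1 mod 4, the ring of integers is ℤ[√-166] with discriminant 4·(-166) = -664.
disc(K) = -664 is not divisible by 4391; 4391 is unramified.
(-166/4391) = 4225^2195 mod 4391 = 1, giving Legendre symbol 1.
d is a quadratic residue mod p, hence 4391 splits in O_K.

p splits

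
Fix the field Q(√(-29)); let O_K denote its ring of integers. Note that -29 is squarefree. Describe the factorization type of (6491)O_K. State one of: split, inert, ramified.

remains prime (inert)

Since -29 ≢ 1 mod 4, the ring of integers is ℤ[√-29] with discriminant 4·(-29) = -116.
Since gcd(6491, -116) = 1 the prime 6491 does not ramify.
Compute (-29/6491) via Euler: 6462^((6491-1)/2) mod 6491 = 6490, so (-29/6491) = -1.
Legendre symbol -1 ⇒ 6491 is inert.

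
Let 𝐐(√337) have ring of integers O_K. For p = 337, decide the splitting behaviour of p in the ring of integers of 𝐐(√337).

ramified — (337) = 𝔭²

337 mod 4 = 1, hence disc K = 337 and O_K = ℤ[(1+√337)/2].
disc(K) = 337 = 337·1, so p = 337 is ramified.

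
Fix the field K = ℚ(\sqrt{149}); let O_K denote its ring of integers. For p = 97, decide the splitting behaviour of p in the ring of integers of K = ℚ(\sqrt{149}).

97 remains inert

149 mod 4 = 1, hence disc K = 149 and O_K = ℤ[(1+√149)/2].
Since gcd(97, 149) = 1 the prime 97 does not ramify.
Legendre symbol by Euler's criterion: (149/97) ≡ 149^48 ≡ 96 (mod 97), i.e. (149/97) = -1.
Legendre symbol -1 ⇒ 97 is inert.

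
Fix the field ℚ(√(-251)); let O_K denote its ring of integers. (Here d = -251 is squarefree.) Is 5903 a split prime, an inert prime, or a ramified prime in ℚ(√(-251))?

remains prime (inert)

Since -251 ≡ 1 mod 4, the ring of integers is ℤ[(1+√-251)/2] with discriminant -251.
disc(K) = -251 is not divisible by 5903; 5903 is unramified.
Euler's criterion: (-251)^2951 mod 5903 = 5902. Thus (-251|5903) = -1.
Legendre symbol -1 ⇒ 5903 is inert.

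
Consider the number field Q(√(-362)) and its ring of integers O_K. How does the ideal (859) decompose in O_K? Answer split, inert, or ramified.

859 splits in O_K

Since -362 ≢ 1 mod 4, the ring of integers is ℤ[√-362] with discriminant 4·(-362) = -1448.
Since gcd(859, -1448) = 1 the prime 859 does not ramify.
(-362/859) = 497^429 mod 859 = 1, giving Legendre symbol 1.
Legendre symbol 1 ⇒ 859 is split.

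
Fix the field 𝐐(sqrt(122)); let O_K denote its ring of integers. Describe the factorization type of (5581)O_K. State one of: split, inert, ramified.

p splits

d = 122 ≡ 2 (mod 4), so O_K = ℤ[√122] and disc(K) = 4d = 488.
5581 ∤ 488, so 5581 is unramified.
Legendre symbol by Euler's criterion: (122/5581) ≡ 122^2790 ≡ 1 (mod 5581), i.e. (122/5581) = 1.
Legendre symbol 1 ⇒ 5581 is split.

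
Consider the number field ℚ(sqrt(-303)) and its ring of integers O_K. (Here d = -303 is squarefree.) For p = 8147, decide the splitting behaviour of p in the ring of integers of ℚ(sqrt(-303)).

8147 splits in O_K

d = -303 ≡ 1 (mod 4), so O_K = ℤ[(1+√-303)/2] and disc(K) = d = -303.
Since gcd(8147, -303) = 1 the prime 8147 does not ramify.
Legendre symbol by Euler's criterion: (-303/8147) ≡ (-303)^4073 ≡ 1 (mod 8147), i.e. (-303/8147) = 1.
Legendre symbol 1 ⇒ 8147 is split.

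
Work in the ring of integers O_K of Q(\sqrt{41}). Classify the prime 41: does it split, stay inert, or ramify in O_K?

41 is ramified

41 mod 4 = 1, hence disc K = 41 and O_K = ℤ[(1+√41)/2].
41 divides disc(K) = 41, so 41 ramifies.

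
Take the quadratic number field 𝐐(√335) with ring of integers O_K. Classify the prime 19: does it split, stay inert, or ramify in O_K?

Since 335 ≢ 1 mod 4, the ring of integers is ℤ[√335] with discriminant 4·335 = 1340.
19 ∤ 1340, so 19 is unramified.
Euler's criterion: 335^9 mod 19 = 18. Thus (335|19) = -1.
Legendre symbol -1 ⇒ 19 is inert.

inert — (19) stays prime in O_K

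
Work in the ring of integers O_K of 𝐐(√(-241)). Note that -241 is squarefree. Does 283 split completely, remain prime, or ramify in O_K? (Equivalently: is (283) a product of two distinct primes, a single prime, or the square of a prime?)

d = -241 ≡ 3 (mod 4), so O_K = ℤ[√-241] and disc(K) = 4d = -964.
283 ∤ -964, so 283 is unramified.
(-241/283) = 42^141 mod 283 = 1, giving Legendre symbol 1.
Legendre symbol 1 ⇒ 283 is split.

p splits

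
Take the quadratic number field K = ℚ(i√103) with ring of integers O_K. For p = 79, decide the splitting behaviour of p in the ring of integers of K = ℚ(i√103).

p splits

-103 mod 4 = 1, hence disc K = -103 and O_K = ℤ[(1+√-103)/2].
79 ∤ -103, so 79 is unramified.
Euler's criterion: (-103)^39 mod 79 = 1. Thus (-103|79) = 1.
d is a quadratic residue mod p, hence 79 splits in O_K.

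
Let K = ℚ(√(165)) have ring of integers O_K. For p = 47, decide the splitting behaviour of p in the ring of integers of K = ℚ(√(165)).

d = 165 ≡ 1 (mod 4), so O_K = ℤ[(1+√165)/2] and disc(K) = d = 165.
disc(K) = 165 is not divisible by 47; 47 is unramified.
Euler's criterion: 165^23 mod 47 = 1. Thus (165|47) = 1.
Legendre symbol 1 ⇒ 47 is split.

split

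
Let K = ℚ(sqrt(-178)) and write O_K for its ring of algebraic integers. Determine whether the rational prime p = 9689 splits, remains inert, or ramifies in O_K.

p is inert

d = -178 ≡ 2 (mod 4), so O_K = ℤ[√-178] and disc(K) = 4d = -712.
9689 ∤ -712, so 9689 is unramified.
Euler's criterion: (-178)^4844 mod 9689 = 9688. Thus (-178|9689) = -1.
d is a non-residue mod p, hence 9689 remains inert in O_K.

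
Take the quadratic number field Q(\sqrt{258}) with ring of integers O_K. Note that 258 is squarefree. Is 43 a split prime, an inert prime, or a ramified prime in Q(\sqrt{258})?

43 is ramified

d = 258 ≡ 2 (mod 4), so O_K = ℤ[√258] and disc(K) = 4d = 1032.
43 divides disc(K) = 1032, so 43 ramifies.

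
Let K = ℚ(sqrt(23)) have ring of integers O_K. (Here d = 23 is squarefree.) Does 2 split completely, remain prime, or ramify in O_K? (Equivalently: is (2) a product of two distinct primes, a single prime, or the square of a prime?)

ramified

Since 23 ≢ 1 mod 4, the ring of integers is ℤ[√23] with discriminant 4·23 = 92.
disc(K) = 92 = 2·46, so p = 2 is ramified.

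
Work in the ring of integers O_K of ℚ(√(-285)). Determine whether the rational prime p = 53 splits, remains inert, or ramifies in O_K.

d = -285 ≡ 3 (mod 4), so O_K = ℤ[√-285] and disc(K) = 4d = -1140.
53 ∤ -1140, so 53 is unramified.
Compute (-285/53) via Euler: 33^((53-1)/2) mod 53 = 52, so (-285/53) = -1.
Legendre symbol -1 ⇒ 53 is inert.

remains prime (inert)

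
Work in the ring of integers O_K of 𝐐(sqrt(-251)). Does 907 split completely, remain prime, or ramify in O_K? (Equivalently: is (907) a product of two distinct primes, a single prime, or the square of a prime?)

907 splits in O_K

d = -251 ≡ 1 (mod 4), so O_K = ℤ[(1+√-251)/2] and disc(K) = d = -251.
907 ∤ -251, so 907 is unramified.
Euler's criterion: (-251)^453 mod 907 = 1. Thus (-251|907) = 1.
(-251/907) = 1, so 907 splits.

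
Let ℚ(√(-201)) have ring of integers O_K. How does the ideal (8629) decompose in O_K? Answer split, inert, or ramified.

inert

Since -201 ≢ 1 mod 4, the ring of integers is ℤ[√-201] with discriminant 4·(-201) = -804.
8629 ∤ -804, so 8629 is unramified.
Euler's criterion: (-201)^4314 mod 8629 = 8628. Thus (-201|8629) = -1.
Legendre symbol -1 ⇒ 8629 is inert.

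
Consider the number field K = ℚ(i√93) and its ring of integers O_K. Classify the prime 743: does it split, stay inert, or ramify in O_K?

remains prime (inert)

Since -93 ≢ 1 mod 4, the ring of integers is ℤ[√-93] with discriminant 4·(-93) = -372.
Since gcd(743, -372) = 1 the prime 743 does not ramify.
Compute (-93/743) via Euler: 650^((743-1)/2) mod 743 = 742, so (-93/743) = -1.
(-93/743) = -1, so 743 is inert.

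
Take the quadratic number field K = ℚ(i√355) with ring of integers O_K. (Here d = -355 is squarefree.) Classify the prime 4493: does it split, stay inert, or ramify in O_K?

Since -355 ≡ 1 mod 4, the ring of integers is ℤ[(1+√-355)/2] with discriminant -355.
4493 ∤ -355, so 4493 is unramified.
(-355/4493) = 4138^2246 mod 4493 = 4492, giving Legendre symbol -1.
d is a non-residue mod p, hence 4493 remains inert in O_K.

p is inert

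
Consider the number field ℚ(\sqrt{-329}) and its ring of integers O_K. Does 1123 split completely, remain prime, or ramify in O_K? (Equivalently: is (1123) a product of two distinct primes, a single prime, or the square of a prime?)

1123 splits in O_K

Since -329 ≢ 1 mod 4, the ring of integers is ℤ[√-329] with discriminant 4·(-329) = -1316.
disc(K) = -1316 is not divisible by 1123; 1123 is unramified.
Legendre symbol by Euler's criterion: (-329/1123) ≡ (-329)^561 ≡ 1 (mod 1123), i.e. (-329/1123) = 1.
d is a quadratic residue mod p, hence 1123 splits in O_K.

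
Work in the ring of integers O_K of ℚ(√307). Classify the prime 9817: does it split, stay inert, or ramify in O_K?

p is inert

Since 307 ≢ 1 mod 4, the ring of integers is ℤ[√307] with discriminant 4·307 = 1228.
disc(K) = 1228 is not divisible by 9817; 9817 is unramified.
Compute (307/9817) via Euler: 307^((9817-1)/2) mod 9817 = 9816, so (307/9817) = -1.
Legendre symbol -1 ⇒ 9817 is inert.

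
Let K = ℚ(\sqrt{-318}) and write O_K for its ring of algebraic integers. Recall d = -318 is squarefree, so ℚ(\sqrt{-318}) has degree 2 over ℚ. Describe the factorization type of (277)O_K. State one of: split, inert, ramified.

277 splits in O_K

d = -318 ≡ 2 (mod 4), so O_K = ℤ[√-318] and disc(K) = 4d = -1272.
Since gcd(277, -1272) = 1 the prime 277 does not ramify.
Euler's criterion: (-318)^138 mod 277 = 1. Thus (-318|277) = 1.
(-318/277) = 1, so 277 splits.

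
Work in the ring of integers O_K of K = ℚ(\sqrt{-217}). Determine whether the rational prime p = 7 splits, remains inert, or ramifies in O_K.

Since -217 ≢ 1 mod 4, the ring of integers is ℤ[√-217] with discriminant 4·(-217) = -868.
disc(K) = -868 = 7·(-124), so p = 7 is ramified.

ramifies in O_K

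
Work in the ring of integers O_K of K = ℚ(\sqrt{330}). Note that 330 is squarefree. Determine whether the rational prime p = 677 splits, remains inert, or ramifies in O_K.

split

d = 330 ≡ 2 (mod 4), so O_K = ℤ[√330] and disc(K) = 4d = 1320.
677 ∤ 1320, so 677 is unramified.
Legendre symbol by Euler's criterion: (330/677) ≡ 330^338 ≡ 1 (mod 677), i.e. (330/677) = 1.
Legendre symbol 1 ⇒ 677 is split.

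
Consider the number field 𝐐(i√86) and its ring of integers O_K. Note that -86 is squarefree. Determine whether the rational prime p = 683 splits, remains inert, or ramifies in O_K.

-86 mod 4 = 2, hence disc K = 4·(-86) = -344 and O_K = ℤ[√-86].
Since gcd(683, -344) = 1 the prime 683 does not ramify.
Compute (-86/683) via Euler: 597^((683-1)/2) mod 683 = 682, so (-86/683) = -1.
d is a non-residue mod p, hence 683 remains inert in O_K.

inert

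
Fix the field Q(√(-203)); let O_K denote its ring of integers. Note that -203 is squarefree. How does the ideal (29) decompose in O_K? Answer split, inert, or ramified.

ramified

Since -203 ≡ 1 mod 4, the ring of integers is ℤ[(1+√-203)/2] with discriminant -203.
Ramification test: 29 | -203. The prime 29 ramifies in K.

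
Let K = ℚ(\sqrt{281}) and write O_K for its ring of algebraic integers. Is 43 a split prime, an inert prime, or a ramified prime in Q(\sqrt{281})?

d = 281 ≡ 1 (mod 4), so O_K = ℤ[(1+√281)/2] and disc(K) = d = 281.
Since gcd(43, 281) = 1 the prime 43 does not ramify.
Euler's criterion: 281^21 mod 43 = 1. Thus (281|43) = 1.
d is a quadratic residue mod p, hence 43 splits in O_K.

splits completely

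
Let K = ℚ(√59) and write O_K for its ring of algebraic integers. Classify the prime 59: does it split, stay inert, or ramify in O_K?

59 mod 4 = 3, hence disc K = 4·59 = 236 and O_K = ℤ[√59].
Ramification test: 59 | 236. The prime 59 ramifies in K.

ramified — (59) = 𝔭²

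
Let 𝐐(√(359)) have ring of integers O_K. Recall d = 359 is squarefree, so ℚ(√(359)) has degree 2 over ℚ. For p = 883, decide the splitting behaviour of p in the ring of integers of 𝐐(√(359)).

Since 359 ≢ 1 mod 4, the ring of integers is ℤ[√359] with discriminant 4·359 = 1436.
disc(K) = 1436 is not divisible by 883; 883 is unramified.
(359/883) = 359^441 mod 883 = 882, giving Legendre symbol -1.
Legendre symbol -1 ⇒ 883 is inert.

inert — (883) stays prime in O_K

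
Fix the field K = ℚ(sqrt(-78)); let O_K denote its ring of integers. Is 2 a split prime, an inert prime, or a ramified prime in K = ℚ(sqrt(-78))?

d = -78 ≡ 2 (mod 4), so O_K = ℤ[√-78] and disc(K) = 4d = -312.
2 divides disc(K) = -312, so 2 ramifies.

ramified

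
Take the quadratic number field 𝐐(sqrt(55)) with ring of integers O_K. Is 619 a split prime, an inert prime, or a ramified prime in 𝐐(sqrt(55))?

55 mod 4 = 3, hence disc K = 4·55 = 220 and O_K = ℤ[√55].
619 ∤ 220, so 619 is unramified.
Legendre symbol by Euler's criterion: (55/619) ≡ 55^309 ≡ 618 (mod 619), i.e. (55/619) = -1.
Legendre symbol -1 ⇒ 619 is inert.

inert — (619) stays prime in O_K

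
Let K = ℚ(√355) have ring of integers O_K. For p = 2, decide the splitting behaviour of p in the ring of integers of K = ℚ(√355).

p ramifies

Since 355 ≢ 1 mod 4, the ring of integers is ℤ[√355] with discriminant 4·355 = 1420.
disc(K) = 1420 = 2·710, so p = 2 is ramified.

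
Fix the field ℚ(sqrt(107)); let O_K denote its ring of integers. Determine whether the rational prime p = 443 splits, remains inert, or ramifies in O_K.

split — (443) = 𝔭₁𝔭₂ with 𝔭₁ ≠ 𝔭₂

107 mod 4 = 3, hence disc K = 4·107 = 428 and O_K = ℤ[√107].
disc(K) = 428 is not divisible by 443; 443 is unramified.
Legendre symbol by Euler's criterion: (107/443) ≡ 107^221 ≡ 1 (mod 443), i.e. (107/443) = 1.
(107/443) = 1, so 443 splits.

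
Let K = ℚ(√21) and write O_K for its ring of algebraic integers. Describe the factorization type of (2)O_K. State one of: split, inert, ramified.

d = 21 ≡ 1 (mod 4), so O_K = ℤ[(1+√21)/2] and disc(K) = d = 21.
disc(K) = 21 is not divisible by 2; 2 is unramified.
d ≡ 5 (mod 8); the supplementary law gives 2 inert.

inert — (2) stays prime in O_K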